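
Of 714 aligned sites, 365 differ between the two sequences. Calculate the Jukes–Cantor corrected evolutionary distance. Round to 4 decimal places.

0.8583

p = 365/714 ≈ 0.511204.
d = −(3/4) ln(1 − 4p/3) = −0.75 ln(1 − 0.681605) = −0.75 ln(0.318395)
  = −0.75 × (-1.144463) = 0.858347 substitutions/site.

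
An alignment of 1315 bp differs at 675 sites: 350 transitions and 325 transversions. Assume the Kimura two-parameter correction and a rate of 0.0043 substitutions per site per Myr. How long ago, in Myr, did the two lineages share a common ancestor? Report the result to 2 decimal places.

P = 350/1315 ≈ 0.26616 and Q = 325/1315 ≈ 0.247148.
Under the Kimura two-parameter model, d = −½ ln(1 − 2P − Q) − ¼ ln(1 − 2Q).
1 − 2P − Q = 0.220532, giving −½ ln(0.220532) = 0.755856.
1 − 2Q = 0.505704, giving −¼ ln(0.505704) = 0.170451.
d = 0.755856 + 0.170451 = 0.926307.
Under a molecular clock d = 2μt, so t = d/(2μ) = 0.926307 / (2 × 0.0043) = 107.71 Myr.

107.71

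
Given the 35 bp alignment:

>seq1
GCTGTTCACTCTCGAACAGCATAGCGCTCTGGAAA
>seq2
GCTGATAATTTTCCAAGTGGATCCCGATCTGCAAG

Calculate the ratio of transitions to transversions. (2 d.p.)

Transitions are A↔G and C↔T; transversions are all other mismatches.
Transitions: 3. Transversions: 10.
R = 3/10 = 0.30.

0.30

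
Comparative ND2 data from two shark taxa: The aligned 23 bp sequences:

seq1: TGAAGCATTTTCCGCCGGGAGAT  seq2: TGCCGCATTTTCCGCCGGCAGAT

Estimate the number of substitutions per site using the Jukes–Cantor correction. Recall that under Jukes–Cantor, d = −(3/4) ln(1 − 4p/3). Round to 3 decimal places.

0.143

The sequences differ at 3 of 23 sites (3, 4, 19), so p = 3/23 ≈ 0.130435.
d = −(3/4) ln(1 − 4p/3) = −0.75 ln(1 − 0.173913) = −0.75 ln(0.826087)
  = −0.75 × (-0.191055) = 0.143291 substitutions/site.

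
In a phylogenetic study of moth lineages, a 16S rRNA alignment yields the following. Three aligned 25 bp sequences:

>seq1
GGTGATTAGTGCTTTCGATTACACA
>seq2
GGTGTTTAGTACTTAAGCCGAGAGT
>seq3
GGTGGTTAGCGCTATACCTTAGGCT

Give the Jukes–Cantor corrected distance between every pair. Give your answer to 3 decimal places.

d(seq1,seq2) = 0.572, d(seq1,seq3) = 0.490, d(seq2,seq3) = 0.572

seq1–seq2: 10/25 sites differ → p = 0.4, d = −0.75 ln(1 − 0.533333) = 0.571605 ≈ 0.572.
seq1–seq3: 9/25 sites differ → p = 0.36, d = −0.75 ln(1 − 0.48) = 0.490445 ≈ 0.490.
seq2–seq3: 10/25 sites differ → p = 0.4, d = −0.75 ln(1 − 0.533333) = 0.571605 ≈ 0.572.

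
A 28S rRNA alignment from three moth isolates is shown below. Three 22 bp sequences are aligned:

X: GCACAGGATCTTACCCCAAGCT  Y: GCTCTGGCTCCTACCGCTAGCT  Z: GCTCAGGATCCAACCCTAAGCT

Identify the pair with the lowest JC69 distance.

X–Y: 6/22 differ, p = 0.273, d = 0.339.
X–Z: 4/22 differ, p = 0.182, d = 0.208.
Y–Z: 6/22 differ, p = 0.273, d = 0.339.
The smallest distance is between X and Z.

X and Z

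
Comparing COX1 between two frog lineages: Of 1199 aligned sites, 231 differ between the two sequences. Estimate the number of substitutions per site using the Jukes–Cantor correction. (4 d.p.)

0.2227

p = 231/1199 ≈ 0.192661.
d = −(3/4) ln(1 − 4p/3) = −0.75 ln(1 − 0.256881) = −0.75 ln(0.743119)
  = −0.75 × (-0.296899) = 0.222674 substitutions/site.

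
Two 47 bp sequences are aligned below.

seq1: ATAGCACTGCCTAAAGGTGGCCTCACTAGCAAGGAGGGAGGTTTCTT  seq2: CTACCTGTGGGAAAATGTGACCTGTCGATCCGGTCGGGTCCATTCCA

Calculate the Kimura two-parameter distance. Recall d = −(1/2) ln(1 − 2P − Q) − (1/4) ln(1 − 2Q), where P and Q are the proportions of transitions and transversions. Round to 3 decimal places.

0.879

Of 47 sites, 3 differences are transitions and 20 are transversions, so P = 3/47 ≈ 0.06383 and Q = 20/47 ≈ 0.425532.
Under the Kimura two-parameter model, d = −½ ln(1 − 2P − Q) − ¼ ln(1 − 2Q).
1 − 2P − Q = 0.446808, giving −½ ln(0.446808) = 0.402813.
1 − 2Q = 0.148936, giving −¼ ln(0.148936) = 0.476060.
d = 0.402813 + 0.476060 = 0.878873.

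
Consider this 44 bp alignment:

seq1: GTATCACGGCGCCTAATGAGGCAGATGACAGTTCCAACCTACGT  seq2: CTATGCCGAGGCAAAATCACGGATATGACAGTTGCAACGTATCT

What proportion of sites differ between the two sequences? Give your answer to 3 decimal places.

0.341

The sequences differ at 15 of 44 positions.
p = 15/44 = 0.340909… ≈ 0.341 (to 3 d.p.).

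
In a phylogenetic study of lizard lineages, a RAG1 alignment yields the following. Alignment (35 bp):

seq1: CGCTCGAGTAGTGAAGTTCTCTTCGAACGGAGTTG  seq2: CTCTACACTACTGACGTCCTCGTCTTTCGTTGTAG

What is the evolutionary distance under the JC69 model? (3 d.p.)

0.572

The sequences differ at 14 of 35 sites, so p = 14/35 = 0.4.
d = −(3/4) ln(1 − 4p/3) = −0.75 ln(1 − 0.533333) = −0.75 ln(0.466667)
  = −0.75 × (-0.762139) = 0.571604 substitutions/site.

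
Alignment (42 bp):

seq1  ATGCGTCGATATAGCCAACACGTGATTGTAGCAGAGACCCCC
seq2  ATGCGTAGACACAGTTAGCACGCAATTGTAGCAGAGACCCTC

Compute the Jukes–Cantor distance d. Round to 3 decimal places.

The sequences differ at 9 of 42 sites (7, 10, 12, 15, 16, 18, 23, 24, 41), so p = 9/42 ≈ 0.214286.
d = −(3/4) ln(1 − 4p/3) = −0.75 ln(1 − 0.285715) = −0.75 ln(0.714285)
  = −0.75 × (-0.336473) = 0.252355 substitutions/site.

0.252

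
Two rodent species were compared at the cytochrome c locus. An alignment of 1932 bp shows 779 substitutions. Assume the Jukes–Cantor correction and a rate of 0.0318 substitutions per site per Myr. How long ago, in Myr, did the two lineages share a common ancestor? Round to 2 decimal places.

p = 779/1932 ≈ 0.403209.
d = −(3/4) ln(1 − 4p/3) = −0.75 ln(1 − 0.537612) = −0.75 ln(0.462388)
  = −0.75 × (-0.771351) = 0.578513 substitutions/site.
Under a molecular clock d = 2μt, so t = d/(2μ) = 0.578513 / (2 × 0.0318) = 9.10 Myr.

9.10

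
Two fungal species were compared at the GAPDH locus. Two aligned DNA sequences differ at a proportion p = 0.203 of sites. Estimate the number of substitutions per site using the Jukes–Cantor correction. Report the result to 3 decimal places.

0.237

d = −(3/4) ln(1 − 4p/3) = −0.75 ln(1 − 0.270667) = −0.75 ln(0.729333)
  = −0.75 × (-0.315625) = 0.236719 substitutions/site.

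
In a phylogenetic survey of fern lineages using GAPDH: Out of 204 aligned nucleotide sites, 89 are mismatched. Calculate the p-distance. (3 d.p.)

p = 89/204 = 0.436274… ≈ 0.436 (to 3 d.p.).

0.436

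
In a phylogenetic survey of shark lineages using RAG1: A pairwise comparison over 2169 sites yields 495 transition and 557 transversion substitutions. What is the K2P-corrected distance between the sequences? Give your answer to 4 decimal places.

P = 495/2169 ≈ 0.228216 and Q = 557/2169 ≈ 0.2568.
Under the Kimura two-parameter model, d = −½ ln(1 − 2P − Q) − ¼ ln(1 − 2Q).
1 − 2P − Q = 0.286768, giving −½ ln(0.286768) = 0.624541.
1 − 2Q = 0.4864, giving −¼ ln(0.4864) = 0.180181.
d = 0.624541 + 0.180181 = 0.804722.

0.8047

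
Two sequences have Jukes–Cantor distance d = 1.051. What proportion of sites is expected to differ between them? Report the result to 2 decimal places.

p = (3/4)(1 − e^(−4d/3)) = 0.75 × (1 − e^(-1.401333)) = 0.75 × (1 − 0.246268) = 0.565299.

0.57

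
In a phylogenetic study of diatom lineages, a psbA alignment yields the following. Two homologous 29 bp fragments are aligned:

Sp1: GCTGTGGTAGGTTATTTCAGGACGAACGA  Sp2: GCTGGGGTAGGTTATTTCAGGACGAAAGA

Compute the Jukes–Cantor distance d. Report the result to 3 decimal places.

The sequences differ at 2 of 29 sites (5, 27), so p = 2/29 ≈ 0.068966.
d = −(3/4) ln(1 − 4p/3) = −0.75 ln(1 − 0.091955) = −0.75 ln(0.908045)
  = −0.75 × (-0.096461) = 0.072346 substitutions/site.

0.072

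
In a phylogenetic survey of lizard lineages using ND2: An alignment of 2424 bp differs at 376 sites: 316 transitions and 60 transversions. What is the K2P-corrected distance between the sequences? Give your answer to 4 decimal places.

P = 316/2424 ≈ 0.130363 and Q = 60/2424 ≈ 0.024752.
Under the Kimura two-parameter model, d = −½ ln(1 − 2P − Q) − ¼ ln(1 − 2Q).
1 − 2P − Q = 0.714522, giving −½ ln(0.714522) = 0.168071.
1 − 2Q = 0.950496, giving −¼ ln(0.950496) = 0.012693.
d = 0.168071 + 0.012693 = 0.180764.

0.1808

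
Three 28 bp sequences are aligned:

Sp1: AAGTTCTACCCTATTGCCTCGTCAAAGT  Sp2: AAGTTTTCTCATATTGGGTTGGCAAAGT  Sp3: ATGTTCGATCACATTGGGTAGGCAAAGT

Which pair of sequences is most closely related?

Sp1–Sp2: 8/28 differ, p = 0.286, d = 0.360.
Sp1–Sp3: 9/28 differ, p = 0.321, d = 0.420.
Sp2–Sp3: 6/28 differ, p = 0.214, d = 0.252.
The smallest distance is between Sp2 and Sp3.

Sp2 and Sp3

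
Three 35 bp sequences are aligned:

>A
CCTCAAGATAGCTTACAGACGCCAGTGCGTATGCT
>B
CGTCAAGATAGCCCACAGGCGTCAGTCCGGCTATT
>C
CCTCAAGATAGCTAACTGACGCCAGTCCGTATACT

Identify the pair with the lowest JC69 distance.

A and C

A–B: 10/35 differ, p = 0.286, d = 0.360.
A–C: 4/35 differ, p = 0.114, d = 0.124.
B–C: 9/35 differ, p = 0.257, d = 0.315.
The smallest distance is between A and C.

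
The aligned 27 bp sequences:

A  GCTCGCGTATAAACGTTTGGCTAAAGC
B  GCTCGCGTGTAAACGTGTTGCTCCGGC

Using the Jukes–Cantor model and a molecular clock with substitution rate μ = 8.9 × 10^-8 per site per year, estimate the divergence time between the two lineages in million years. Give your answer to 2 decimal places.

The sequences differ at 6 of 27 sites (9, 17, 19, 23, 24, 25), so p = 6/27 ≈ 0.222222.
d = −(3/4) ln(1 − 4p/3) = −0.75 ln(1 − 0.296296) = −0.75 ln(0.703704)
  = −0.75 × (-0.351397) = 0.263548 substitutions/site.
Under a molecular clock d = 2μt, so t = d/(2μ) = 0.263548 / (2 × 8.9 × 10^-8) = 1.48 million years.

1.48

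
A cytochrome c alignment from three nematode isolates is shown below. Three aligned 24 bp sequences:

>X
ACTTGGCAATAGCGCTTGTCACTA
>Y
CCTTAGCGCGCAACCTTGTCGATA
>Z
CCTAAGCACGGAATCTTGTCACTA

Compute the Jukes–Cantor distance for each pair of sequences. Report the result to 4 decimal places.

d(X,Y) = 0.7083, d(X,Z) = 0.5199, d(Y,Z) = 0.3041

X–Y: 11/24 sites differ → p ≈ 0.458333, d = −0.75 ln(1 − 0.611111) = 0.708346 ≈ 0.7083.
X–Z: 9/24 sites differ → p = 0.375, d = −0.75 ln(1 − 0.5) = 0.519860 ≈ 0.5199.
Y–Z: 6/24 sites differ → p = 0.25, d = −0.75 ln(1 − 0.333333) = 0.304098 ≈ 0.3041.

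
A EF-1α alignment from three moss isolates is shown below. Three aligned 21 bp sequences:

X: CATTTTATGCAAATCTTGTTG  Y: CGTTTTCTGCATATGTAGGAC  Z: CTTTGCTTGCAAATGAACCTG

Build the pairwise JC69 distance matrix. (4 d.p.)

d(X,Y) = 0.5319, d(X,Z) = 0.6355, d(Y,Z) = 0.7557

X–Y: 8/21 sites differ → p ≈ 0.380952, d = −0.75 ln(1 − 0.507936) = 0.531860 ≈ 0.5319.
X–Z: 9/21 sites differ → p ≈ 0.428571, d = −0.75 ln(1 − 0.571428) = 0.635472 ≈ 0.6355.
Y–Z: 10/21 sites differ → p ≈ 0.47619, d = −0.75 ln(1 − 0.63492) = 0.755729 ≈ 0.7557.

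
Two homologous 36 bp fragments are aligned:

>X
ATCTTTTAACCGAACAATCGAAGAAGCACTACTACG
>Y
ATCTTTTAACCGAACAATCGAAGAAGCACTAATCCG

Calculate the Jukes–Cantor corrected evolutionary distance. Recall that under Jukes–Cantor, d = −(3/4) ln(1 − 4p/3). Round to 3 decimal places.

The sequences differ at 2 of 36 sites (32, 34), so p = 2/36 ≈ 0.055556.
d = −(3/4) ln(1 − 4p/3) = −0.75 ln(1 − 0.074075) = −0.75 ln(0.925925)
  = −0.75 × (-0.076962) = 0.057722 substitutions/site.

0.058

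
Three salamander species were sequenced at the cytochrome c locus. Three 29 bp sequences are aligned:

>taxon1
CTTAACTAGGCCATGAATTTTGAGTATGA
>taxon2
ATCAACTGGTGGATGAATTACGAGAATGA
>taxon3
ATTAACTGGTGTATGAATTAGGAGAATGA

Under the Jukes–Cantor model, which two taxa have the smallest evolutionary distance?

taxon1–taxon2: 9/29 differ, p = 0.310, d = 0.401.
taxon1–taxon3: 8/29 differ, p = 0.276, d = 0.344.
taxon2–taxon3: 3/29 differ, p = 0.103, d = 0.111.
The smallest distance is between taxon2 and taxon3.

taxon2 and taxon3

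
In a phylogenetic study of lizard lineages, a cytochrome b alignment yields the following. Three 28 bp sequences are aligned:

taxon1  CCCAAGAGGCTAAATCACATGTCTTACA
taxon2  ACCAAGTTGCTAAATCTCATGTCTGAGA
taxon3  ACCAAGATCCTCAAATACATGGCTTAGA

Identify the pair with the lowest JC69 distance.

taxon1 and taxon2

taxon1–taxon2: 6/28 differ, p = 0.214, d = 0.252.
taxon1–taxon3: 8/28 differ, p = 0.286, d = 0.360.
taxon2–taxon3: 8/28 differ, p = 0.286, d = 0.360.
The smallest distance is between taxon1 and taxon2.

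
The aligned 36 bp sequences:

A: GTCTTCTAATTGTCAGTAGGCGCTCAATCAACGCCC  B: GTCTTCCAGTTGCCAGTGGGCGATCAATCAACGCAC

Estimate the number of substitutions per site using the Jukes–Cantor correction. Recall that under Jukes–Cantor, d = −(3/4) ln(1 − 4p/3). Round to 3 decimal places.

0.188

The sequences differ at 6 of 36 sites (7, 9, 13, 18, 23, 35), so p = 6/36 ≈ 0.166667.
d = −(3/4) ln(1 − 4p/3) = −0.75 ln(1 − 0.222223) = −0.75 ln(0.777777)
  = −0.75 × (-0.251315) = 0.188486 substitutions/site.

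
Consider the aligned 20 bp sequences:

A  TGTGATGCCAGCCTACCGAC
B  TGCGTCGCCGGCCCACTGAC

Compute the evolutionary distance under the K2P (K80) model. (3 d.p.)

Of 20 sites, 5 differences are transitions and 1 are transversions, so P = 5/20 = 0.25 and Q = 1/20 = 0.05.
Under the Kimura two-parameter model, d = −½ ln(1 − 2P − Q) − ¼ ln(1 − 2Q).
1 − 2P − Q = 0.45, giving −½ ln(0.45) = 0.399254.
1 − 2Q = 0.9, giving −¼ ln(0.9) = 0.026340.
d = 0.399254 + 0.026340 = 0.425594.

0.426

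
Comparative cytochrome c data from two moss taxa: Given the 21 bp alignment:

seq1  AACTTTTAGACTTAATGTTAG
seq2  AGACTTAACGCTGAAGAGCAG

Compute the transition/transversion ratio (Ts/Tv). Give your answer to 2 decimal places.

0.83

Transitions are A↔G and C↔T; transversions are all other mismatches.
Transitions: 5. Transversions: 6.
R = 5/6 = 0.833333… ≈ 0.83 (to 2 d.p.).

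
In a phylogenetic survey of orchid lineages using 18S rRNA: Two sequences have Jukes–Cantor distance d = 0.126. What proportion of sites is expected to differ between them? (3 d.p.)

0.116

p = (3/4)(1 − e^(−4d/3)) = 0.75 × (1 − e^(-0.168)) = 0.75 × (1 − 0.845354) = 0.115985.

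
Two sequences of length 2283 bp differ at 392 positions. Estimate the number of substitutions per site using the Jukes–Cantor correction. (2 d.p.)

0.19

p = 392/2283 ≈ 0.171704.
d = −(3/4) ln(1 − 4p/3) = −0.75 ln(1 − 0.228939) = −0.75 ln(0.771061)
  = −0.75 × (-0.259988) = 0.194991 substitutions/site.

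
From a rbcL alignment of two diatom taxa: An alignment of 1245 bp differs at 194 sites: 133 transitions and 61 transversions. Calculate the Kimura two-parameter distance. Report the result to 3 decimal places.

0.178

P = 133/1245 ≈ 0.106827 and Q = 61/1245 ≈ 0.048996.
Under the Kimura two-parameter model, d = −½ ln(1 − 2P − Q) − ¼ ln(1 − 2Q).
1 − 2P − Q = 0.73735, giving −½ ln(0.73735) = 0.152346.
1 − 2Q = 0.902008, giving −¼ ln(0.902008) = 0.025783.
d = 0.152346 + 0.025783 = 0.178129.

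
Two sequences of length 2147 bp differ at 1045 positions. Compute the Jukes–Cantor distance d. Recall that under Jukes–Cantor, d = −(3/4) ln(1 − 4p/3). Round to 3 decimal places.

0.785

p = 1045/2147 ≈ 0.486726.
d = −(3/4) ln(1 − 4p/3) = −0.75 ln(1 − 0.648968) = −0.75 ln(0.351032)
  = −0.75 × (-1.046878) = 0.785159 substitutions/site.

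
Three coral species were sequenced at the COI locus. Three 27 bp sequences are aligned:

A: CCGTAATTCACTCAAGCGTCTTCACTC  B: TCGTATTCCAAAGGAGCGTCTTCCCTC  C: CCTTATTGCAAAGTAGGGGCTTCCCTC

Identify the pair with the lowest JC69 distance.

A–B: 8/27 differ, p = 0.296, d = 0.377.
A–C: 10/27 differ, p = 0.370, d = 0.511.
B–C: 6/27 differ, p = 0.222, d = 0.264.
The smallest distance is between B and C.

B and C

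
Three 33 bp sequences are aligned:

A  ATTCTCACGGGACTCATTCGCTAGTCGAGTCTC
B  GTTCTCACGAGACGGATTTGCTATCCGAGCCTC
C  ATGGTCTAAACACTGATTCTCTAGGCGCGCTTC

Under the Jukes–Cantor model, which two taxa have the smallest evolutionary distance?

A and B

A–B: 8/33 differ, p = 0.242, d = 0.293.
A–C: 13/33 differ, p = 0.394, d = 0.559.
B–C: 14/33 differ, p = 0.424, d = 0.625.
The smallest distance is between A and B.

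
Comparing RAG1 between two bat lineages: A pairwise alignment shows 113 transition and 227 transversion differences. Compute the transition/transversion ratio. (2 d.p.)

0.50

R = 113/227 = 0.497797… ≈ 0.50 (to 2 d.p.).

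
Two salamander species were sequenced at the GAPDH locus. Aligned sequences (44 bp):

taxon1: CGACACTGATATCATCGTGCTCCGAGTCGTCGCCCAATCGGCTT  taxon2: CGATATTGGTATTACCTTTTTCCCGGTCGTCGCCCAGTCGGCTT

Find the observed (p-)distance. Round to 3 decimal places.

The sequences differ at 11 of 44 positions.
p = 11/44 = 0.250.

0.250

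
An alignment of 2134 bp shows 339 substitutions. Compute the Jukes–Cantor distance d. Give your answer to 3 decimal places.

0.179

p = 339/2134 ≈ 0.158857.
d = −(3/4) ln(1 − 4p/3) = −0.75 ln(1 − 0.211809) = −0.75 ln(0.788191)
  = −0.75 × (-0.238015) = 0.178511 substitutions/site.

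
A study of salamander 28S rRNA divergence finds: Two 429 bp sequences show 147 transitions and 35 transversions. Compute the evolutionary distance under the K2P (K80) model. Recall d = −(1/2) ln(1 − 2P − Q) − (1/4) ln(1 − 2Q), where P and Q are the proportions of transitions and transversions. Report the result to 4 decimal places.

0.7727

P = 147/429 ≈ 0.342657 and Q = 35/429 ≈ 0.081585.
Under the Kimura two-parameter model, d = −½ ln(1 − 2P − Q) − ¼ ln(1 − 2Q).
1 − 2P − Q = 0.233101, giving −½ ln(0.233101) = 0.728142.
1 − 2Q = 0.83683, giving −¼ ln(0.83683) = 0.044534.
d = 0.728142 + 0.044534 = 0.772676.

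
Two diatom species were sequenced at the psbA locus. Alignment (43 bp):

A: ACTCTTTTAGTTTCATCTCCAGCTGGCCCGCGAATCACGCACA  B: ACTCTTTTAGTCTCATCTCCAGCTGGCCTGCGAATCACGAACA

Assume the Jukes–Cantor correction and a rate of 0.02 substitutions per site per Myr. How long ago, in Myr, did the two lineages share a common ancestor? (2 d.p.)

1.83

The sequences differ at 3 of 43 sites (12, 29, 40), so p = 3/43 ≈ 0.069767.
d = −(3/4) ln(1 − 4p/3) = −0.75 ln(1 − 0.093023) = −0.75 ln(0.906977)
  = −0.75 × (-0.097638) = 0.073229 substitutions/site.
Under a molecular clock d = 2μt, so t = d/(2μ) = 0.073229 / (2 × 0.02) = 1.83 Myr.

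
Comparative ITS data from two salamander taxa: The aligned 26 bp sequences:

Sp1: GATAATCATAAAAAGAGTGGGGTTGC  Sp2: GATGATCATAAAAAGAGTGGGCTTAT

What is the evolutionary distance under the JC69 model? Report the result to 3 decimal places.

0.172

The sequences differ at 4 of 26 sites (4, 22, 25, 26), so p = 4/26 ≈ 0.153846.
d = −(3/4) ln(1 − 4p/3) = −0.75 ln(1 − 0.205128) = −0.75 ln(0.794872)
  = −0.75 × (-0.229574) = 0.172181 substitutions/site.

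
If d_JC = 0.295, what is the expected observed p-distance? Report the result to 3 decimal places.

0.244

p = (3/4)(1 − e^(−4d/3)) = 0.75 × (1 − e^(-0.393333)) = 0.75 × (1 − 0.674804) = 0.243897.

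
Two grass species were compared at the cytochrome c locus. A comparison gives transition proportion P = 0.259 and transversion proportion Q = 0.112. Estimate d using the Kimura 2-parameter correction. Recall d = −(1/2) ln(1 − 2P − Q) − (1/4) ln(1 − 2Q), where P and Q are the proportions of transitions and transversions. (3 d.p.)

Under the Kimura two-parameter model, d = −½ ln(1 − 2P − Q) − ¼ ln(1 − 2Q).
1 − 2P − Q = 0.37, giving −½ ln(0.37) = 0.497126.
1 − 2Q = 0.776, giving −¼ ln(0.776) = 0.063401.
d = 0.497126 + 0.063401 = 0.560527.

0.561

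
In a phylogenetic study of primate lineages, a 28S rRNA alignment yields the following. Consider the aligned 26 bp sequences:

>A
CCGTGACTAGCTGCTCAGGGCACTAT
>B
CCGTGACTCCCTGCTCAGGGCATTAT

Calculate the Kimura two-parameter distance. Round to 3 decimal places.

Of 26 sites, 1 differences are transitions and 2 are transversions, so P = 1/26 ≈ 0.038462 and Q = 2/26 ≈ 0.076923.
Under the Kimura two-parameter model, d = −½ ln(1 − 2P − Q) − ¼ ln(1 − 2Q).
1 − 2P − Q = 0.846153, giving −½ ln(0.846153) = 0.083528.
1 − 2Q = 0.846154, giving −¼ ln(0.846154) = 0.041763.
d = 0.083528 + 0.041763 = 0.125291.

0.125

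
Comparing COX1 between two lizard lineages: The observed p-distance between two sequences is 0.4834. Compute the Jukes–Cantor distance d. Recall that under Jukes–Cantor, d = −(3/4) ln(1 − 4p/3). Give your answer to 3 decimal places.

d = −(3/4) ln(1 − 4p/3) = −0.75 ln(1 − 0.644533) = −0.75 ln(0.355467)
  = −0.75 × (-1.034323) = 0.775742 substitutions/site.

0.776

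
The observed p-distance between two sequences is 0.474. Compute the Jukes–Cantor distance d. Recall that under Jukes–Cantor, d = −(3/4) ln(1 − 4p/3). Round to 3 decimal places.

0.750

d = −(3/4) ln(1 − 4p/3) = −0.75 ln(1 − 0.632) = −0.75 ln(0.368)
  = −0.75 × (-0.999672) = 0.749754 substitutions/site.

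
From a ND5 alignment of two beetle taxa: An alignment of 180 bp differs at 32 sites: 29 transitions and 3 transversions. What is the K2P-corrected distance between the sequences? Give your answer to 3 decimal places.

0.215

P = 29/180 ≈ 0.161111 and Q = 3/180 ≈ 0.016667.
Under the Kimura two-parameter model, d = −½ ln(1 − 2P − Q) − ¼ ln(1 − 2Q).
1 − 2P − Q = 0.661111, giving −½ ln(0.661111) = 0.206917.
1 − 2Q = 0.966666, giving −¼ ln(0.966666) = 0.008476.
d = 0.206917 + 0.008476 = 0.215393.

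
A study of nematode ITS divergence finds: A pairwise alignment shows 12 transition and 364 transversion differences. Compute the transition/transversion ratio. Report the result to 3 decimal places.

0.033

R = 12/364 = 0.032967… ≈ 0.033 (to 3 d.p.).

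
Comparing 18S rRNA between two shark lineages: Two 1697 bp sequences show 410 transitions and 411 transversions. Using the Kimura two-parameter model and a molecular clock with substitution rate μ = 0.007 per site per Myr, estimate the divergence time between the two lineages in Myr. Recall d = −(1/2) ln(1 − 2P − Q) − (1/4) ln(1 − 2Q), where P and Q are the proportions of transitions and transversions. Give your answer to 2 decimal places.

57.99

P = 410/1697 ≈ 0.241603 and Q = 411/1697 ≈ 0.242192.
Under the Kimura two-parameter model, d = −½ ln(1 − 2P − Q) − ¼ ln(1 − 2Q).
1 − 2P − Q = 0.274602, giving −½ ln(0.274602) = 0.646216.
1 − 2Q = 0.515616, giving −¼ ln(0.515616) = 0.165598.
d = 0.646216 + 0.165598 = 0.811814.
Under a molecular clock d = 2μt, so t = d/(2μ) = 0.811814 / (2 × 0.007) = 57.99 Myr.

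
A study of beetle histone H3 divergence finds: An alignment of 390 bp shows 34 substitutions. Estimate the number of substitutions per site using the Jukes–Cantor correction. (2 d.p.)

p = 34/390 ≈ 0.087179.
d = −(3/4) ln(1 − 4p/3) = −0.75 ln(1 − 0.116239) = −0.75 ln(0.883761)
  = −0.75 × (-0.123569) = 0.092677 substitutions/site.

0.09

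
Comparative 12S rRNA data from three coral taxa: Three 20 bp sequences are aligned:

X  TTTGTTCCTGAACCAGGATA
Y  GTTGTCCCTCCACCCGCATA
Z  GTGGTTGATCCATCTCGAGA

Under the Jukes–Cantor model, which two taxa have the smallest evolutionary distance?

X–Y: 6/20 differ, p = 0.300, d = 0.383.
X–Z: 10/20 differ, p = 0.500, d = 0.824.
Y–Z: 9/20 differ, p = 0.450, d = 0.687.
The smallest distance is between X and Y.

X and Y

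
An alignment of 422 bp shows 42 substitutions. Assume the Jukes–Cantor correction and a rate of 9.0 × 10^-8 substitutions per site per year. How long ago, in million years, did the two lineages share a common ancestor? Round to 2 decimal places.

p = 42/422 ≈ 0.099526.
d = −(3/4) ln(1 − 4p/3) = −0.75 ln(1 − 0.132701) = −0.75 ln(0.867299)
  = −0.75 × (-0.142371) = 0.106778 substitutions/site.
Under a molecular clock d = 2μt, so t = d/(2μ) = 0.106778 / (2 × 9.0 × 10^-8) = 0.59 million years.

0.59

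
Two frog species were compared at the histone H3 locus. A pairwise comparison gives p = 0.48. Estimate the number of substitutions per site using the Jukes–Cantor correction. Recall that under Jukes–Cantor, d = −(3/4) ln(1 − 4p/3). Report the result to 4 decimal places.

d = −(3/4) ln(1 − 4p/3) = −0.75 ln(1 − 0.64) = −0.75 ln(0.36)
  = −0.75 × (-1.021651) = 0.766238 substitutions/site.

0.7662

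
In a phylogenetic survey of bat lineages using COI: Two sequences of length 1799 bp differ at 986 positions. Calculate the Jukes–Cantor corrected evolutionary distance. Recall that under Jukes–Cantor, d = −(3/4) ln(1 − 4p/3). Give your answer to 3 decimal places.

0.984

p = 986/1799 ≈ 0.548082.
d = −(3/4) ln(1 − 4p/3) = −0.75 ln(1 − 0.730776) = −0.75 ln(0.269224)
  = −0.75 × (-1.312212) = 0.984159 substitutions/site.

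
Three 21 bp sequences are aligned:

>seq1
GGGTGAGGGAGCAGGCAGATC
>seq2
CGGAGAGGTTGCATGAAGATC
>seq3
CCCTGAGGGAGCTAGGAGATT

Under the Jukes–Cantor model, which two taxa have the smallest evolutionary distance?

seq1–seq2: 6/21 differ, p = 0.286, d = 0.360.
seq1–seq3: 7/21 differ, p = 0.333, d = 0.441.
seq2–seq3: 9/21 differ, p = 0.429, d = 0.635.
The smallest distance is between seq1 and seq2.

seq1 and seq2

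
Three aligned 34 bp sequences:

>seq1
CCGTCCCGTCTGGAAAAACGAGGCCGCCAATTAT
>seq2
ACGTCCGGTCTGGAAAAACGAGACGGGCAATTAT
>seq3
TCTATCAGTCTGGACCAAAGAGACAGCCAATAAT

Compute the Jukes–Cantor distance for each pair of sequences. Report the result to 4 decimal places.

seq1–seq2: 5/34 sites differ → p ≈ 0.147059, d = −0.75 ln(1 − 0.196079) = 0.163691 ≈ 0.1637.
seq1–seq3: 11/34 sites differ → p ≈ 0.323529, d = −0.75 ln(1 − 0.431372) = 0.423397 ≈ 0.4234.
seq2–seq3: 11/34 sites differ → p ≈ 0.323529, d = −0.75 ln(1 − 0.431372) = 0.423397 ≈ 0.4234.

d(seq1,seq2) = 0.1637, d(seq1,seq3) = 0.4234, d(seq2,seq3) = 0.4234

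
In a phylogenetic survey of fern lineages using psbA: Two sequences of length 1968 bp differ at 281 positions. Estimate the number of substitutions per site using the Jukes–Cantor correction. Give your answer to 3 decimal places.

0.158

p = 281/1968 ≈ 0.142785.
d = −(3/4) ln(1 − 4p/3) = −0.75 ln(1 − 0.19038) = −0.75 ln(0.80962)
  = −0.75 × (-0.211190) = 0.158393 substitutions/site.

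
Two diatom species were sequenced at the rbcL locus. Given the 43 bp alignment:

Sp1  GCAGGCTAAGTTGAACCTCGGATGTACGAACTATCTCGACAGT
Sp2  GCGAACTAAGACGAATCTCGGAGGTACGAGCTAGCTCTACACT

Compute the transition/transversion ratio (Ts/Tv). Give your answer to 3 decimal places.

Transitions are A↔G and C↔T; transversions are all other mismatches.
Transitions: 6. Transversions: 5.
R = 6/5 = 1.200.

1.200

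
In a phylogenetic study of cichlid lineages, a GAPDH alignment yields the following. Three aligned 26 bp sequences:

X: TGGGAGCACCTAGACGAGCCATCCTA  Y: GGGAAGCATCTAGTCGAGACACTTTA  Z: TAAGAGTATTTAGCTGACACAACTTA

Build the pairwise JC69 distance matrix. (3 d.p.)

d(X,Y) = 0.396, d(X,Z) = 0.623, d(Y,Z) = 0.623

X–Y: 8/26 sites differ → p ≈ 0.307692, d = −0.75 ln(1 − 0.410256) = 0.396050 ≈ 0.396.
X–Z: 11/26 sites differ → p ≈ 0.423077, d = −0.75 ln(1 − 0.564103) = 0.622762 ≈ 0.623.
Y–Z: 11/26 sites differ → p ≈ 0.423077, d = −0.75 ln(1 − 0.564103) = 0.622762 ≈ 0.623.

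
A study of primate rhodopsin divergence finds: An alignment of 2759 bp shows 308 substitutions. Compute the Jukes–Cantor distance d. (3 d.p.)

0.121

p = 308/2759 ≈ 0.111635.
d = −(3/4) ln(1 − 4p/3) = −0.75 ln(1 − 0.148847) = −0.75 ln(0.851153)
  = −0.75 × (-0.161163) = 0.120872 substitutions/site.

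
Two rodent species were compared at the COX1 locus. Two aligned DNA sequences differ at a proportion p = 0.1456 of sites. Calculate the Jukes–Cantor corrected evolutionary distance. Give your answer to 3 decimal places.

d = −(3/4) ln(1 − 4p/3) = −0.75 ln(1 − 0.194133) = −0.75 ln(0.805867)
  = −0.75 × (-0.215837) = 0.161878 substitutions/site.

0.162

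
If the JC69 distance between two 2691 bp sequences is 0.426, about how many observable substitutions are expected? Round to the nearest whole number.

875

Invert JC69: p = (3/4)(1 − e^(−4d/3)) = 0.75 × (1 − e^(-0.568)) = 0.75 × (1 − 0.566658) = 0.325007.
Expected differing sites = pL ≈ 0.325007 × 2691 = 874.593837 ≈ 875.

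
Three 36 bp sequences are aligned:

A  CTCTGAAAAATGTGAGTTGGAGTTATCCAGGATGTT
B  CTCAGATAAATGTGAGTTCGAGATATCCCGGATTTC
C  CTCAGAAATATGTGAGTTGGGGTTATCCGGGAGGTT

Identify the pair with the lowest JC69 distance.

A–B: 7/36 differ, p = 0.194, d = 0.225.
A–C: 5/36 differ, p = 0.139, d = 0.154.
B–C: 9/36 differ, p = 0.250, d = 0.304.
The smallest distance is between A and C.

A and C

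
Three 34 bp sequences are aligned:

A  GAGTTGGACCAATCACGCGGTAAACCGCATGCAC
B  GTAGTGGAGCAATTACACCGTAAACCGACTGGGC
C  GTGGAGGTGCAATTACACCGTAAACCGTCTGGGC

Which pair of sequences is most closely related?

A–B: 11/34 differ, p = 0.324, d = 0.423.
A–C: 12/34 differ, p = 0.353, d = 0.477.
B–C: 4/34 differ, p = 0.118, d = 0.128.
The smallest distance is between B and C.

B and C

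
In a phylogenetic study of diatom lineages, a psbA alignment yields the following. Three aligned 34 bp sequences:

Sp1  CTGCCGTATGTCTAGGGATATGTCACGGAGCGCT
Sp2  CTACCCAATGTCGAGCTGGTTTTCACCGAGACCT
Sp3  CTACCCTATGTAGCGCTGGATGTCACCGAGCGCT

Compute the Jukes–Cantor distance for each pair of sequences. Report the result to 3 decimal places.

Sp1–Sp2: 13/34 sites differ → p ≈ 0.382353, d = −0.75 ln(1 − 0.509804) = 0.534712 ≈ 0.535.
Sp1–Sp3: 10/34 sites differ → p ≈ 0.294118, d = −0.75 ln(1 − 0.392157) = 0.373379 ≈ 0.373.
Sp2–Sp3: 7/34 sites differ → p ≈ 0.205882, d = −0.75 ln(1 − 0.274509) = 0.240680 ≈ 0.241.

d(Sp1,Sp2) = 0.535, d(Sp1,Sp3) = 0.373, d(Sp2,Sp3) = 0.241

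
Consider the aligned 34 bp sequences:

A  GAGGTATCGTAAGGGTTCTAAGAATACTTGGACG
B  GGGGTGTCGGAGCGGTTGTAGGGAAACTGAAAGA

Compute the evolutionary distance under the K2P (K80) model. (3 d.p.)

0.630

Of 34 sites, 8 differences are transitions and 6 are transversions, so P = 8/34 ≈ 0.235294 and Q = 6/34 ≈ 0.176471.
Under the Kimura two-parameter model, d = −½ ln(1 − 2P − Q) − ¼ ln(1 − 2Q).
1 − 2P − Q = 0.352941, giving −½ ln(0.352941) = 0.520727.
1 − 2Q = 0.647058, giving −¼ ln(0.647058) = 0.108830.
d = 0.520727 + 0.108830 = 0.629557.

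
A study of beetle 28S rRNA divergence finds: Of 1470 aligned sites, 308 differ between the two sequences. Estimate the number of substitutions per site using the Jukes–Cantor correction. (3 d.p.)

p = 308/1470 ≈ 0.209524.
d = −(3/4) ln(1 − 4p/3) = −0.75 ln(1 − 0.279365) = −0.75 ln(0.720635)
  = −0.75 × (-0.327623) = 0.245717 substitutions/site.

0.246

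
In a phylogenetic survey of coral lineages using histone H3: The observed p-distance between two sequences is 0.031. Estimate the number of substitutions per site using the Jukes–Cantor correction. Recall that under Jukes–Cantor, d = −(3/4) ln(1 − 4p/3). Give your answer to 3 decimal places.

0.032

d = −(3/4) ln(1 − 4p/3) = −0.75 ln(1 − 0.041333) = −0.75 ln(0.958667)
  = −0.75 × (-0.042212) = 0.031659 substitutions/site.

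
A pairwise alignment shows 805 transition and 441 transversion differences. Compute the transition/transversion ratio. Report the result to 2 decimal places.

R = 805/441 = 1.825396… ≈ 1.83 (to 2 d.p.).

1.83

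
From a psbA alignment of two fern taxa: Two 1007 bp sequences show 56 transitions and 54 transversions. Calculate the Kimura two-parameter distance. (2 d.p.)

0.12

P = 56/1007 ≈ 0.055611 and Q = 54/1007 ≈ 0.053625.
Under the Kimura two-parameter model, d = −½ ln(1 − 2P − Q) − ¼ ln(1 − 2Q).
1 − 2P − Q = 0.835153, giving −½ ln(0.835153) = 0.090070.
1 − 2Q = 0.89275, giving −¼ ln(0.89275) = 0.028362.
d = 0.090070 + 0.028362 = 0.118432.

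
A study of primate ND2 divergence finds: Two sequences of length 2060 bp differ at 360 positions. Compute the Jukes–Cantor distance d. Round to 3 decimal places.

p = 360/2060 ≈ 0.174757.
d = −(3/4) ln(1 − 4p/3) = −0.75 ln(1 − 0.233009) = −0.75 ln(0.766991)
  = −0.75 × (-0.265280) = 0.198960 substitutions/site.

0.199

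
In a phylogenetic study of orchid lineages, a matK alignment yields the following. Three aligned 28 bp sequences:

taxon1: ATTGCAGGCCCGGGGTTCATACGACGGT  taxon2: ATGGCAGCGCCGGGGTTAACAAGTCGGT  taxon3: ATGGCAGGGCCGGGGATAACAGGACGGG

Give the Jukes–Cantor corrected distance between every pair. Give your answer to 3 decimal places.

taxon1–taxon2: 7/28 sites differ → p = 0.25, d = −0.75 ln(1 − 0.333333) = 0.304098 ≈ 0.304.
taxon1–taxon3: 7/28 sites differ → p = 0.25, d = −0.75 ln(1 − 0.333333) = 0.304098 ≈ 0.304.
taxon2–taxon3: 5/28 sites differ → p ≈ 0.178571, d = −0.75 ln(1 − 0.238095) = 0.203950 ≈ 0.204.

d(taxon1,taxon2) = 0.304, d(taxon1,taxon3) = 0.304, d(taxon2,taxon3) = 0.204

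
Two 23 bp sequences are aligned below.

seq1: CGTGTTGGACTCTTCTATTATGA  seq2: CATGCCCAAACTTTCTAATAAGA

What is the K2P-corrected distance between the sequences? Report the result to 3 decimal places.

0.702

Of 23 sites, 6 differences are transitions and 4 are transversions, so P = 6/23 ≈ 0.26087 and Q = 4/23 ≈ 0.173913.
Under the Kimura two-parameter model, d = −½ ln(1 − 2P − Q) − ¼ ln(1 − 2Q).
1 − 2P − Q = 0.304347, giving −½ ln(0.304347) = 0.594793.
1 − 2Q = 0.652174, giving −¼ ln(0.652174) = 0.106861.
d = 0.594793 + 0.106861 = 0.701654.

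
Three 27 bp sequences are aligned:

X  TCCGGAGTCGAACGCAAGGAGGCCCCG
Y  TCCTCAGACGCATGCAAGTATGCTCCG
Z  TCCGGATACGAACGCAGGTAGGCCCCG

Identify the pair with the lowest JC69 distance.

X–Y: 8/27 differ, p = 0.296, d = 0.377.
X–Z: 4/27 differ, p = 0.148, d = 0.165.
Y–Z: 8/27 differ, p = 0.296, d = 0.377.
The smallest distance is between X and Z.

X and Z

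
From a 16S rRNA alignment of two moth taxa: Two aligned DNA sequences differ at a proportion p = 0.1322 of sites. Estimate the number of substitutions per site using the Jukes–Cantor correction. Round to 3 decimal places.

0.145

d = −(3/4) ln(1 − 4p/3) = −0.75 ln(1 − 0.176267) = −0.75 ln(0.823733)
  = −0.75 × (-0.193909) = 0.145432 substitutions/site.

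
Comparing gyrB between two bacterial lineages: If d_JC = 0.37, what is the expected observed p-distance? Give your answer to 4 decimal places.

p = (3/4)(1 − e^(−4d/3)) = 0.75 × (1 − e^(-0.493333)) = 0.75 × (1 − 0.610588) = 0.292059.

0.2921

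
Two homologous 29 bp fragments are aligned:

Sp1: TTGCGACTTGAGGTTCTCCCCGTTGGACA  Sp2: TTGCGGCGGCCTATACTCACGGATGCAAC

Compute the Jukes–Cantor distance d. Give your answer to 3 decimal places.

0.774

The sequences differ at 14 of 29 sites, so p = 14/29 ≈ 0.482759.
d = −(3/4) ln(1 − 4p/3) = −0.75 ln(1 − 0.643679) = −0.75 ln(0.356321)
  = −0.75 × (-1.031923) = 0.773942 substitutions/site.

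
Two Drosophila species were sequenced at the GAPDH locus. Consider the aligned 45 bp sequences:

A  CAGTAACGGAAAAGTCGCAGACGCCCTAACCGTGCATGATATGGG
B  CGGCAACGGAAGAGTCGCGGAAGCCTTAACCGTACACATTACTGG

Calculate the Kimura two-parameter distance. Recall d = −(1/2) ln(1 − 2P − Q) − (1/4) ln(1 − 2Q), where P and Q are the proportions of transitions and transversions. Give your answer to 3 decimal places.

0.350

Of 45 sites, 9 differences are transitions and 3 are transversions, so P = 9/45 = 0.2 and Q = 3/45 ≈ 0.066667.
Under the Kimura two-parameter model, d = −½ ln(1 − 2P − Q) − ¼ ln(1 − 2Q).
1 − 2P − Q = 0.533333, giving −½ ln(0.533333) = 0.314305.
1 − 2Q = 0.866666, giving −¼ ln(0.866666) = 0.035775.
d = 0.314305 + 0.035775 = 0.350080.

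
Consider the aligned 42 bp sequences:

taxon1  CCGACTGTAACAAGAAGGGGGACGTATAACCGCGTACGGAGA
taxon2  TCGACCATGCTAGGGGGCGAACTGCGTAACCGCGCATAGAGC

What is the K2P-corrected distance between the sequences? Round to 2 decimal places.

1.03

Of 42 sites, 16 differences are transitions and 4 are transversions, so P = 16/42 ≈ 0.380952 and Q = 4/42 ≈ 0.095238.
Under the Kimura two-parameter model, d = −½ ln(1 − 2P − Q) − ¼ ln(1 − 2Q).
1 − 2P − Q = 0.142858, giving −½ ln(0.142858) = 0.972952.
1 − 2Q = 0.809524, giving −¼ ln(0.809524) = 0.052827.
d = 0.972952 + 0.052827 = 1.025779.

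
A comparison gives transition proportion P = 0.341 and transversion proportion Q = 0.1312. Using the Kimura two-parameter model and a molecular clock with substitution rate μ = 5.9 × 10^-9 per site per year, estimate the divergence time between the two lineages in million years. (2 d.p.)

77.54

Under the Kimura two-parameter model, d = −½ ln(1 − 2P − Q) − ¼ ln(1 − 2Q).
1 − 2P − Q = 0.1868, giving −½ ln(0.1868) = 0.838858.
1 − 2Q = 0.7376, giving −¼ ln(0.7376) = 0.076088.
d = 0.838858 + 0.076088 = 0.914946.
Under a molecular clock d = 2μt, so t = d/(2μ) = 0.914946 / (2 × 5.9 × 10^-9) = 77.54 million years.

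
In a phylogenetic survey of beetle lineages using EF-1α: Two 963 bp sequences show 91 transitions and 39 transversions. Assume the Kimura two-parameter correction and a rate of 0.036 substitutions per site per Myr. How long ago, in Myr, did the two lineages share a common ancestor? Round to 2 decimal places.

P = 91/963 ≈ 0.094496 and Q = 39/963 ≈ 0.040498.
Under the Kimura two-parameter model, d = −½ ln(1 − 2P − Q) − ¼ ln(1 − 2Q).
1 − 2P − Q = 0.77051, giving −½ ln(0.77051) = 0.130351.
1 − 2Q = 0.919004, giving −¼ ln(0.919004) = 0.021116.
d = 0.130351 + 0.021116 = 0.151467.
Under a molecular clock d = 2μt, so t = d/(2μ) = 0.151467 / (2 × 0.036) = 2.10 Myr.

2.10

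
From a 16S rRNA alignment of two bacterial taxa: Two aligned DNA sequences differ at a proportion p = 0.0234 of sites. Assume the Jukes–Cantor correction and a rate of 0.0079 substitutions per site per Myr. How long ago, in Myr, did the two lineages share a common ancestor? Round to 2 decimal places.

d = −(3/4) ln(1 − 4p/3) = −0.75 ln(1 − 0.0312) = −0.75 ln(0.9688)
  = −0.75 × (-0.031697) = 0.023773 substitutions/site.
Under a molecular clock d = 2μt, so t = d/(2μ) = 0.023773 / (2 × 0.0079) = 1.50 Myr.

1.50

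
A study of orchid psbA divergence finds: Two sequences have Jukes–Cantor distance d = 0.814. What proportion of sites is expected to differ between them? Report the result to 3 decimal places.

0.497

p = (3/4)(1 − e^(−4d/3)) = 0.75 × (1 − e^(-1.085333)) = 0.75 × (1 − 0.337789) = 0.496658.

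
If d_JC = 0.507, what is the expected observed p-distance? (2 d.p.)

0.37

p = (3/4)(1 − e^(−4d/3)) = 0.75 × (1 − e^(-0.676)) = 0.75 × (1 − 0.508648) = 0.368514.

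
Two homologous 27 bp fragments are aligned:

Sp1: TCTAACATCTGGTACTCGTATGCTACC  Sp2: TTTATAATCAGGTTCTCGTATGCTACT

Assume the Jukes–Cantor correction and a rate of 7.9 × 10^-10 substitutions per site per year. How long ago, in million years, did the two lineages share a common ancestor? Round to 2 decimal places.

The sequences differ at 6 of 27 sites (2, 5, 6, 10, 14, 27), so p = 6/27 ≈ 0.222222.
d = −(3/4) ln(1 − 4p/3) = −0.75 ln(1 − 0.296296) = −0.75 ln(0.703704)
  = −0.75 × (-0.351397) = 0.263548 substitutions/site.
Under a molecular clock d = 2μt, so t = d/(2μ) = 0.263548 / (2 × 7.9 × 10^-10) = 166.80 million years.

166.80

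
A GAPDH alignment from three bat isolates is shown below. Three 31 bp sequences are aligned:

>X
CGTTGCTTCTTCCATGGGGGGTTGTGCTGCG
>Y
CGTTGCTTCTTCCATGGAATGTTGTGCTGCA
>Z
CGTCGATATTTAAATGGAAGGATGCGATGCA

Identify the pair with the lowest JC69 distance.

X and Y

X–Y: 4/31 differ, p = 0.129, d = 0.142.
X–Z: 12/31 differ, p = 0.387, d = 0.544.
Y–Z: 10/31 differ, p = 0.323, d = 0.422.
The smallest distance is between X and Y.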